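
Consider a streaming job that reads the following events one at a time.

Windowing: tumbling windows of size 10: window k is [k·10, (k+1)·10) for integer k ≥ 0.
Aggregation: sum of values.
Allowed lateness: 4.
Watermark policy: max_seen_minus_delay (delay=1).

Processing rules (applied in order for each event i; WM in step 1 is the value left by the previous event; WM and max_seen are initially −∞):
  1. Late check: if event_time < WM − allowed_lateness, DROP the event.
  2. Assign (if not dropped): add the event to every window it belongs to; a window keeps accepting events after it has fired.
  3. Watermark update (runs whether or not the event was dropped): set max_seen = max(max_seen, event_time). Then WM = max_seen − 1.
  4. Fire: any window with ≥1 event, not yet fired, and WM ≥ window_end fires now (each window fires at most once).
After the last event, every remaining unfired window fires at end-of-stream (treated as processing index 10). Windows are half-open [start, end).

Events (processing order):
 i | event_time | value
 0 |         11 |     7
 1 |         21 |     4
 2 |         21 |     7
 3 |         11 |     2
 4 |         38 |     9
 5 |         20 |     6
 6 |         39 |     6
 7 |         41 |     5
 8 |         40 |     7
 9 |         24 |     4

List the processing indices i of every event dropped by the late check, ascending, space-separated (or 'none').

3 5 9

i=0 t=11 v=7: → [10,20); WM=10
i=1 t=21 v=4: → [20,30); WM=20; [10,20) fires=7
i=2 t=21 v=7: → [20,30); WM=20
i=3 t=11 v=2: DROP (t<20-4); WM=20
i=4 t=38 v=9: → [30,40); WM=37; [20,30) fires=11
i=5 t=20 v=6: DROP (t<37-4); WM=37
i=6 t=39 v=6: → [30,40); WM=38
i=7 t=41 v=5: → [40,50); WM=40; [30,40) fires=15
i=8 t=40 v=7: → [40,50); WM=40
i=9 t=24 v=4: DROP (t<40-4); WM=40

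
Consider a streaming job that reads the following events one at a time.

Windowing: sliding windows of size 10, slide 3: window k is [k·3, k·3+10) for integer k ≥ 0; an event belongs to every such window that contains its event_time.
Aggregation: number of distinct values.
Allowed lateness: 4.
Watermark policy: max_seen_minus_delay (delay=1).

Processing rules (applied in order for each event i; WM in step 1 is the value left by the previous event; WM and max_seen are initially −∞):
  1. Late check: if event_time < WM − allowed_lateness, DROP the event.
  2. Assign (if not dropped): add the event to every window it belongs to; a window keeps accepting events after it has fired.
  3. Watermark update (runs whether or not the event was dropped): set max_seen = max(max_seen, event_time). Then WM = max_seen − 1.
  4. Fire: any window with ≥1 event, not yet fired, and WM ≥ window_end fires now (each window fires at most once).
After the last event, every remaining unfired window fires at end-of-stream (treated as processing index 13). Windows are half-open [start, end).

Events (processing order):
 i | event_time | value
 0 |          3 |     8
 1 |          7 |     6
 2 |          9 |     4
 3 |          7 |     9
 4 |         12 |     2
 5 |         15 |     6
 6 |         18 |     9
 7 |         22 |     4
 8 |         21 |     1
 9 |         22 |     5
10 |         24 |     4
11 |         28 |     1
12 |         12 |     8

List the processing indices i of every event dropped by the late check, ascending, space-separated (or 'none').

12

i=0 t=3 v=8: → [3,13),[0,10); WM=2
i=1 t=7 v=6: → [6,16),[3,13),[0,10); WM=6
i=2 t=9 v=4: → [9,19),[6,16),[3,13),[0,10); WM=8
i=3 t=7 v=9: → [6,16),[3,13),[0,10); WM=8
i=4 t=12 v=2: → [12,22),[9,19),[6,16),[3,13); WM=11; [0,10) fires=4
i=5 t=15 v=6: → [15,25),[12,22),[9,19),[6,16); WM=14; [3,13) fires=5
i=6 t=18 v=9: → [18,28),[15,25),[12,22),[9,19); WM=17; [6,16) fires=4
i=7 t=22 v=4: → [21,31),[18,28),[15,25); WM=21; [9,19) fires=4
i=8 t=21 v=1: → [21,31),[18,28),[15,25),[12,22); WM=21
i=9 t=22 v=5: → [21,31),[18,28),[15,25); WM=21
i=10 t=24 v=4: → [24,34),[21,31),[18,28),[15,25); WM=23; [12,22) fires=4
i=11 t=28 v=1: → [27,37),[24,34),[21,31); WM=27; [15,25) fires=5
i=12 t=12 v=8: DROP (t<27-4); WM=27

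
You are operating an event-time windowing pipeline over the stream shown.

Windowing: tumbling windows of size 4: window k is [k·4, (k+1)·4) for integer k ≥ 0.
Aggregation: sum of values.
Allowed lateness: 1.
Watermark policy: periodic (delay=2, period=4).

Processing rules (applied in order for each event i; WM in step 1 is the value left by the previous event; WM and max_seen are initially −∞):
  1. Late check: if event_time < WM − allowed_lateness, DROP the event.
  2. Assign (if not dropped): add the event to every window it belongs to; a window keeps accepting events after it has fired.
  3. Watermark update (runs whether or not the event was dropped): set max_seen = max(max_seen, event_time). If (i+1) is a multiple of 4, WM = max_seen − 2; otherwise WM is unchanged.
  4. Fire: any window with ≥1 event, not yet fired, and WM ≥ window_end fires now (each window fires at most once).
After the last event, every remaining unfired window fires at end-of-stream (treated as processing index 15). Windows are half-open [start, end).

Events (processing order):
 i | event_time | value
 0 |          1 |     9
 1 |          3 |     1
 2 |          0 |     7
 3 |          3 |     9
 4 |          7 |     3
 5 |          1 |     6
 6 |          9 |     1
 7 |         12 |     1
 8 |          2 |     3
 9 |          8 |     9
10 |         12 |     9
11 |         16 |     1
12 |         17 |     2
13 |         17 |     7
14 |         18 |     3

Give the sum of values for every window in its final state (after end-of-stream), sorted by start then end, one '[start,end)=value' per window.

i=0 t=1 v=9: → [0,4); WM=−∞
i=1 t=3 v=1: → [0,4); WM=−∞
i=2 t=0 v=7: → [0,4); WM=−∞
i=3 t=3 v=9: → [0,4); WM=1
i=4 t=7 v=3: → [4,8); WM=1
i=5 t=1 v=6: → [0,4); WM=1
i=6 t=9 v=1: → [8,12); WM=1
i=7 t=12 v=1: → [12,16); WM=10; [0,4) fires=32 [4,8) fires=3
i=8 t=2 v=3: DROP (t<10-1); WM=10
i=9 t=8 v=9: DROP (t<10-1); WM=10
i=10 t=12 v=9: → [12,16); WM=10
i=11 t=16 v=1: → [16,20); WM=14; [8,12) fires=1
i=12 t=17 v=2: → [16,20); WM=14
i=13 t=17 v=7: → [16,20); WM=14
i=14 t=18 v=3: → [16,20); WM=14

[0,4)=32 [4,8)=3 [8,12)=1 [12,16)=10 [16,20)=13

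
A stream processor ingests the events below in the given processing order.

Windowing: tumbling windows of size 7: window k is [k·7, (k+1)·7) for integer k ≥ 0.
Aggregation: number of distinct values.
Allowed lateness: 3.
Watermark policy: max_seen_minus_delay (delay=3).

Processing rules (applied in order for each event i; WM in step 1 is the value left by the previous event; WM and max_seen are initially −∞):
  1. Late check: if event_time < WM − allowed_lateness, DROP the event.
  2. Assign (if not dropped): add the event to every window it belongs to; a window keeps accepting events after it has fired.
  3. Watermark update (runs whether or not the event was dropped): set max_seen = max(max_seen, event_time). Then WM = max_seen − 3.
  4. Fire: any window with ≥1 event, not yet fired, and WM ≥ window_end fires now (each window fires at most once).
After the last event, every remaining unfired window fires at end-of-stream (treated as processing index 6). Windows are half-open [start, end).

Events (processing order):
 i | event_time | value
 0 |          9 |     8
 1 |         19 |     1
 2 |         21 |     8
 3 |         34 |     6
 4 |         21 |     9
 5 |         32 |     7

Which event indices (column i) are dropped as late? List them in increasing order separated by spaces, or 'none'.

i=0 t=9 v=8: → [7,14); WM=6
i=1 t=19 v=1: → [14,21); WM=16; [7,14) fires=1
i=2 t=21 v=8: → [21,28); WM=18
i=3 t=34 v=6: → [28,35); WM=31; [14,21) fires=1 [21,28) fires=1
i=4 t=21 v=9: DROP (t<31-3); WM=31
i=5 t=32 v=7: → [28,35); WM=31

4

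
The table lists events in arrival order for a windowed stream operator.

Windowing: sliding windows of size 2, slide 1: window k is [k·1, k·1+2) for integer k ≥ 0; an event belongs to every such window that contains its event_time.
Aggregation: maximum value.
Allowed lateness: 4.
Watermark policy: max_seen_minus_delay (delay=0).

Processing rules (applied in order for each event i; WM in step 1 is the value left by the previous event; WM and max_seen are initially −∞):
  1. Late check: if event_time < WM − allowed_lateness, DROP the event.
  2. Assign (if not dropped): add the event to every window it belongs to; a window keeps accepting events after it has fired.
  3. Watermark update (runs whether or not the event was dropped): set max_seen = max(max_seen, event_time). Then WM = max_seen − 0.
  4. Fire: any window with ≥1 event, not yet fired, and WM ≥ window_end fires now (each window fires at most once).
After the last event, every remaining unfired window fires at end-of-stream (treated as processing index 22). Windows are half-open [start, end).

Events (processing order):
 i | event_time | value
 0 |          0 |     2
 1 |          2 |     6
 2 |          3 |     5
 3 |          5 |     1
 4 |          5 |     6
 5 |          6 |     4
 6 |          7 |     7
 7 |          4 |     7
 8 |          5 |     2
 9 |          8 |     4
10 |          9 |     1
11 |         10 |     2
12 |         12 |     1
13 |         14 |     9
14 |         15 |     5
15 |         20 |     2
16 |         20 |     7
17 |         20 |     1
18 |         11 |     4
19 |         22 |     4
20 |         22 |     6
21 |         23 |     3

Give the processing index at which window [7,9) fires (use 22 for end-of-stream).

10

i=0 t=0 v=2: → [0,2); WM=0
i=1 t=2 v=6: → [2,4),[1,3); WM=2; [0,2) fires=2
i=2 t=3 v=5: → [3,5),[2,4); WM=3; [1,3) fires=6
i=3 t=5 v=1: → [5,7),[4,6); WM=5; [2,4) fires=6 [3,5) fires=5
i=4 t=5 v=6: → [5,7),[4,6); WM=5
i=5 t=6 v=4: → [6,8),[5,7); WM=6; [4,6) fires=6
i=6 t=7 v=7: → [7,9),[6,8); WM=7; [5,7) fires=6
i=7 t=4 v=7: → [4,6),[3,5); WM=7
i=8 t=5 v=2: → [5,7),[4,6); WM=7
i=9 t=8 v=4: → [8,10),[7,9); WM=8; [6,8) fires=7
i=10 t=9 v=1: → [9,11),[8,10); WM=9; [7,9) fires=7
i=11 t=10 v=2: → [10,12),[9,11); WM=10; [8,10) fires=4
i=12 t=12 v=1: → [12,14),[11,13); WM=12; [9,11) fires=2 [10,12) fires=2
i=13 t=14 v=9: → [14,16),[13,15); WM=14; [11,13) fires=1 [12,14) fires=1
i=14 t=15 v=5: → [15,17),[14,16); WM=15; [13,15) fires=9
i=15 t=20 v=2: → [20,22),[19,21); WM=20; [14,16) fires=9 [15,17) fires=5
i=16 t=20 v=7: → [20,22),[19,21); WM=20
i=17 t=20 v=1: → [20,22),[19,21); WM=20
i=18 t=11 v=4: DROP (t<20-4); WM=20
i=19 t=22 v=4: → [22,24),[21,23); WM=22; [19,21) fires=7 [20,22) fires=7
i=20 t=22 v=6: → [22,24),[21,23); WM=22
i=21 t=23 v=3: → [23,25),[22,24); WM=23; [21,23) fires=6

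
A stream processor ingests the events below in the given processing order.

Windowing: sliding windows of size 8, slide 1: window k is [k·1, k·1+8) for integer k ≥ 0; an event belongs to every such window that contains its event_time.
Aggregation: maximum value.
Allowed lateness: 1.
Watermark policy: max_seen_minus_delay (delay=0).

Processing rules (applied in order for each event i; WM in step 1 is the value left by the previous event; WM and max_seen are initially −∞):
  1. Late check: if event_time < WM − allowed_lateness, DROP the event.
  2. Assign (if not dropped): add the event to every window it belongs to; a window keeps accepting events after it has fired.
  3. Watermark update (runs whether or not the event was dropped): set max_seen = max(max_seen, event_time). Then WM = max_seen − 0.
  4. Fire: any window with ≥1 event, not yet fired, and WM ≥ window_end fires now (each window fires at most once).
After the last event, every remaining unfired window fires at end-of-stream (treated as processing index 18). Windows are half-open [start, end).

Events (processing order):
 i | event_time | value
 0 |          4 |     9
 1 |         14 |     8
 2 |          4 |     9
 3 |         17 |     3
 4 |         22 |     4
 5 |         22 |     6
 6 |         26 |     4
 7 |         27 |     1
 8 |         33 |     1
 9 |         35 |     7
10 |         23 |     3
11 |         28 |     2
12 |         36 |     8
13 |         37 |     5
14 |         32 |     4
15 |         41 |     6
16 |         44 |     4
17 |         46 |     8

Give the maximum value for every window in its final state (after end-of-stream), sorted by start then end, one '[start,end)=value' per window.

i=0 t=4 v=9: → [4,12),[3,11),[2,10),[1,9),[0,8); WM=4
i=1 t=14 v=8: → [14,22),[13,21),[12,20),[11,19),[10,18),[9,17),[8,16),[7,15); WM=14; [0,8) fires=9 [1,9) fires=9 [2,10) fires=9 [3,11) fires=9 [4,12) fires=9
i=2 t=4 v=9: DROP (t<14-1); WM=14
i=3 t=17 v=3: → [17,25),[16,24),[15,23),[14,22),[13,21),[12,20),[11,19),[10,18); WM=17; [7,15) fires=8 [8,16) fires=8 [9,17) fires=8
i=4 t=22 v=4: → [22,30),[21,29),[20,28),[19,27),[18,26),[17,25),[16,24),[15,23); WM=22; [10,18) fires=8 [11,19) fires=8 [12,20) fires=8 [13,21) fires=8 [14,22) fires=8
i=5 t=22 v=6: → [22,30),[21,29),[20,28),[19,27),[18,26),[17,25),[16,24),[15,23); WM=22
i=6 t=26 v=4: → [26,34),[25,33),[24,32),[23,31),[22,30),[21,29),[20,28),[19,27); WM=26; [15,23) fires=6 [16,24) fires=6 [17,25) fires=6 [18,26) fires=6
i=7 t=27 v=1: → [27,35),[26,34),[25,33),[24,32),[23,31),[22,30),[21,29),[20,28); WM=27; [19,27) fires=6
i=8 t=33 v=1: → [33,41),[32,40),[31,39),[30,38),[29,37),[28,36),[27,35),[26,34); WM=33; [20,28) fires=6 [21,29) fires=6 [22,30) fires=6 [23,31) fires=4 [24,32) fires=4 [25,33) fires=4
i=9 t=35 v=7: → [35,43),[34,42),[33,41),[32,40),[31,39),[30,38),[29,37),[28,36); WM=35; [26,34) fires=4 [27,35) fires=1
i=10 t=23 v=3: DROP (t<35-1); WM=35
i=11 t=28 v=2: DROP (t<35-1); WM=35
i=12 t=36 v=8: → [36,44),[35,43),[34,42),[33,41),[32,40),[31,39),[30,38),[29,37); WM=36; [28,36) fires=7
i=13 t=37 v=5: → [37,45),[36,44),[35,43),[34,42),[33,41),[32,40),[31,39),[30,38); WM=37; [29,37) fires=8
i=14 t=32 v=4: DROP (t<37-1); WM=37
i=15 t=41 v=6: → [41,49),[40,48),[39,47),[38,46),[37,45),[36,44),[35,43),[34,42); WM=41; [30,38) fires=8 [31,39) fires=8 [32,40) fires=8 [33,41) fires=8
i=16 t=44 v=4: → [44,52),[43,51),[42,50),[41,49),[40,48),[39,47),[38,46),[37,45); WM=44; [34,42) fires=8 [35,43) fires=8 [36,44) fires=8
i=17 t=46 v=8: → [46,54),[45,53),[44,52),[43,51),[42,50),[41,49),[40,48),[39,47); WM=46; [37,45) fires=6 [38,46) fires=6

[0,8)=9 [1,9)=9 [2,10)=9 [3,11)=9 [4,12)=9 [7,15)=8 [8,16)=8 [9,17)=8 [10,18)=8 [11,19)=8 [12,20)=8 [13,21)=8 [14,22)=8 [15,23)=6 [16,24)=6 [17,25)=6 [18,26)=6 [19,27)=6 [20,28)=6 [21,29)=6 [22,30)=6 [23,31)=4 [24,32)=4 [25,33)=4 [26,34)=4 [27,35)=1 [28,36)=7 [29,37)=8 [30,38)=8 [31,39)=8 [32,40)=8 [33,41)=8 [34,42)=8 [35,43)=8 [36,44)=8 [37,45)=6 [38,46)=6 [39,47)=8 [40,48)=8 [41,49)=8 [42,50)=8 [43,51)=8 [44,52)=8 [45,53)=8 [46,54)=8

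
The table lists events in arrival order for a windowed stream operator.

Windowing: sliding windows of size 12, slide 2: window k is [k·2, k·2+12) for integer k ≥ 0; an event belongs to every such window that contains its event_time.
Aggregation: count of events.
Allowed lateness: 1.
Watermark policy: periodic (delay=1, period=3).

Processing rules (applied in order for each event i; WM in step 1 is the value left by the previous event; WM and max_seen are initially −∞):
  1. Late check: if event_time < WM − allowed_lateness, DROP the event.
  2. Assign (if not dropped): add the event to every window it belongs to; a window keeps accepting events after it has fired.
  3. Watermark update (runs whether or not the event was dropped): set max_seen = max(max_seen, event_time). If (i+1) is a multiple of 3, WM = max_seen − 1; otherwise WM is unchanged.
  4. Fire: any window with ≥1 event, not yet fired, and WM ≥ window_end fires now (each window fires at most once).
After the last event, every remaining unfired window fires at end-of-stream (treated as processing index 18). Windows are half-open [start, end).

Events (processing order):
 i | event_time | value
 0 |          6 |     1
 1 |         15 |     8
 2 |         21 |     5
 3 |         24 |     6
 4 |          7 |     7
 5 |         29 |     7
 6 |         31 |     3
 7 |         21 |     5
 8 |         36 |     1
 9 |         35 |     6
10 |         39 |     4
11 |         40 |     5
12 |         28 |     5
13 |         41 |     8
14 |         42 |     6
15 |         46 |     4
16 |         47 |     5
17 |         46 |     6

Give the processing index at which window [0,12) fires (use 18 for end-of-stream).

2

i=0 t=6 v=1: → [6,18),[4,16),[2,14),[0,12); WM=−∞
i=1 t=15 v=8: → [14,26),[12,24),[10,22),[8,20),[6,18),[4,16); WM=−∞
i=2 t=21 v=5: → [20,32),[18,30),[16,28),[14,26),[12,24),[10,22); WM=20; [0,12) fires=1 [2,14) fires=1 [4,16) fires=2 [6,18) fires=2 [8,20) fires=1
i=3 t=24 v=6: → [24,36),[22,34),[20,32),[18,30),[16,28),[14,26); WM=20
i=4 t=7 v=7: DROP (t<20-1); WM=20
i=5 t=29 v=7: → [28,40),[26,38),[24,36),[22,34),[20,32),[18,30); WM=28; [10,22) fires=2 [12,24) fires=2 [14,26) fires=3 [16,28) fires=2
i=6 t=31 v=3: → [30,42),[28,40),[26,38),[24,36),[22,34),[20,32); WM=28
i=7 t=21 v=5: DROP (t<28-1); WM=28
i=8 t=36 v=1: → [36,48),[34,46),[32,44),[30,42),[28,40),[26,38); WM=35; [18,30) fires=3 [20,32) fires=4 [22,34) fires=3
i=9 t=35 v=6: → [34,46),[32,44),[30,42),[28,40),[26,38),[24,36); WM=35
i=10 t=39 v=4: → [38,50),[36,48),[34,46),[32,44),[30,42),[28,40); WM=35
i=11 t=40 v=5: → [40,52),[38,50),[36,48),[34,46),[32,44),[30,42); WM=39; [24,36) fires=4 [26,38) fires=4
i=12 t=28 v=5: DROP (t<39-1); WM=39
i=13 t=41 v=8: → [40,52),[38,50),[36,48),[34,46),[32,44),[30,42); WM=39
i=14 t=42 v=6: → [42,54),[40,52),[38,50),[36,48),[34,46),[32,44); WM=41; [28,40) fires=5
i=15 t=46 v=4: → [46,58),[44,56),[42,54),[40,52),[38,50),[36,48); WM=41
i=16 t=47 v=5: → [46,58),[44,56),[42,54),[40,52),[38,50),[36,48); WM=41
i=17 t=46 v=6: → [46,58),[44,56),[42,54),[40,52),[38,50),[36,48); WM=46; [30,42) fires=6 [32,44) fires=6 [34,46) fires=6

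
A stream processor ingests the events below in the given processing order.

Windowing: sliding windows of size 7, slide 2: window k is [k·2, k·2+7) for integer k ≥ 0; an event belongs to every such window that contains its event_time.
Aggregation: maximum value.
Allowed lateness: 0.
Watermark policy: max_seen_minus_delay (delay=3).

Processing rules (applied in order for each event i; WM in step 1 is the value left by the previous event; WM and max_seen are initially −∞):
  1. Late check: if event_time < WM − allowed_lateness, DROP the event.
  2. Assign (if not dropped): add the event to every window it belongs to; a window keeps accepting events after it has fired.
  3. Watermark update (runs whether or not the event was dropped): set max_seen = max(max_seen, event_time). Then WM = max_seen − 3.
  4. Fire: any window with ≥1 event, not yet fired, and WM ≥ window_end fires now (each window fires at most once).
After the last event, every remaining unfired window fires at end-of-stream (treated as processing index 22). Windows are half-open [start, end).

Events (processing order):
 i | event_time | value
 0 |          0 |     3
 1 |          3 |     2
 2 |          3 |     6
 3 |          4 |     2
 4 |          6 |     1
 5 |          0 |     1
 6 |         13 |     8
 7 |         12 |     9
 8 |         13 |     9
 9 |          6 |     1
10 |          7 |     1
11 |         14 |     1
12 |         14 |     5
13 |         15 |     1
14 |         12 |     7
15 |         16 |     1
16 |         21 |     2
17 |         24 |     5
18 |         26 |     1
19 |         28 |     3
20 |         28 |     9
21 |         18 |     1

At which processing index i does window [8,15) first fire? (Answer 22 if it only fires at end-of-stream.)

16

i=0 t=0 v=3: → [0,7); WM=-3
i=1 t=3 v=2: → [2,9),[0,7); WM=0
i=2 t=3 v=6: → [2,9),[0,7); WM=0
i=3 t=4 v=2: → [4,11),[2,9),[0,7); WM=1
i=4 t=6 v=1: → [6,13),[4,11),[2,9),[0,7); WM=3
i=5 t=0 v=1: DROP (t<3-0); WM=3
i=6 t=13 v=8: → [12,19),[10,17),[8,15); WM=10; [0,7) fires=6 [2,9) fires=6
i=7 t=12 v=9: → [12,19),[10,17),[8,15),[6,13); WM=10
i=8 t=13 v=9: → [12,19),[10,17),[8,15); WM=10
i=9 t=6 v=1: DROP (t<10-0); WM=10
i=10 t=7 v=1: DROP (t<10-0); WM=10
i=11 t=14 v=1: → [14,21),[12,19),[10,17),[8,15); WM=11; [4,11) fires=2
i=12 t=14 v=5: → [14,21),[12,19),[10,17),[8,15); WM=11
i=13 t=15 v=1: → [14,21),[12,19),[10,17); WM=12
i=14 t=12 v=7: → [12,19),[10,17),[8,15),[6,13); WM=12
i=15 t=16 v=1: → [16,23),[14,21),[12,19),[10,17); WM=13; [6,13) fires=9
i=16 t=21 v=2: → [20,27),[18,25),[16,23); WM=18; [8,15) fires=9 [10,17) fires=9
i=17 t=24 v=5: → [24,31),[22,29),[20,27),[18,25); WM=21; [12,19) fires=9 [14,21) fires=5
i=18 t=26 v=1: → [26,33),[24,31),[22,29),[20,27); WM=23; [16,23) fires=2
i=19 t=28 v=3: → [28,35),[26,33),[24,31),[22,29); WM=25; [18,25) fires=5
i=20 t=28 v=9: → [28,35),[26,33),[24,31),[22,29); WM=25
i=21 t=18 v=1: DROP (t<25-0); WM=25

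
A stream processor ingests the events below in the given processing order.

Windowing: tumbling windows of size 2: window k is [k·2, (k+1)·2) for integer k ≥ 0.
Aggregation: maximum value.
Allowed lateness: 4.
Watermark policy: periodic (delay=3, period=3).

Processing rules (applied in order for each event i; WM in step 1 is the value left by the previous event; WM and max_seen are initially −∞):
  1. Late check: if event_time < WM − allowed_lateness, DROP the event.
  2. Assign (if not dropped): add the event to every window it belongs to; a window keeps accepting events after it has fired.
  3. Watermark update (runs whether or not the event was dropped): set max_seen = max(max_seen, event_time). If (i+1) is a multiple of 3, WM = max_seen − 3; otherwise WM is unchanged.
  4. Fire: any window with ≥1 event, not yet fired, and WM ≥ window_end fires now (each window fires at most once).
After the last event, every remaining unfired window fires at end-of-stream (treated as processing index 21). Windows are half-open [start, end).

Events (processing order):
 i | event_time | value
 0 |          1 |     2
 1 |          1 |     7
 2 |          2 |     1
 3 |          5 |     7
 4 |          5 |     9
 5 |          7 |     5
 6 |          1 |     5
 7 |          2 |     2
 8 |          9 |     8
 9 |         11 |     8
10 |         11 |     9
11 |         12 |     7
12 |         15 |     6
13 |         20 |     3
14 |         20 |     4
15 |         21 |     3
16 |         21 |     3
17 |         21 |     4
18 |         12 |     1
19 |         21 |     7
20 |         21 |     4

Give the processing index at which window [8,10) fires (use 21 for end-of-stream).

14

i=0 t=1 v=2: → [0,2); WM=−∞
i=1 t=1 v=7: → [0,2); WM=−∞
i=2 t=2 v=1: → [2,4); WM=-1
i=3 t=5 v=7: → [4,6); WM=-1
i=4 t=5 v=9: → [4,6); WM=-1
i=5 t=7 v=5: → [6,8); WM=4; [0,2) fires=7 [2,4) fires=1
i=6 t=1 v=5: → [0,2); WM=4
i=7 t=2 v=2: → [2,4); WM=4
i=8 t=9 v=8: → [8,10); WM=6; [4,6) fires=9
i=9 t=11 v=8: → [10,12); WM=6
i=10 t=11 v=9: → [10,12); WM=6
i=11 t=12 v=7: → [12,14); WM=9; [6,8) fires=5
i=12 t=15 v=6: → [14,16); WM=9
i=13 t=20 v=3: → [20,22); WM=9
i=14 t=20 v=4: → [20,22); WM=17; [8,10) fires=8 [10,12) fires=9 [12,14) fires=7 [14,16) fires=6
i=15 t=21 v=3: → [20,22); WM=17
i=16 t=21 v=3: → [20,22); WM=17
i=17 t=21 v=4: → [20,22); WM=18
i=18 t=12 v=1: DROP (t<18-4); WM=18
i=19 t=21 v=7: → [20,22); WM=18
i=20 t=21 v=4: → [20,22); WM=18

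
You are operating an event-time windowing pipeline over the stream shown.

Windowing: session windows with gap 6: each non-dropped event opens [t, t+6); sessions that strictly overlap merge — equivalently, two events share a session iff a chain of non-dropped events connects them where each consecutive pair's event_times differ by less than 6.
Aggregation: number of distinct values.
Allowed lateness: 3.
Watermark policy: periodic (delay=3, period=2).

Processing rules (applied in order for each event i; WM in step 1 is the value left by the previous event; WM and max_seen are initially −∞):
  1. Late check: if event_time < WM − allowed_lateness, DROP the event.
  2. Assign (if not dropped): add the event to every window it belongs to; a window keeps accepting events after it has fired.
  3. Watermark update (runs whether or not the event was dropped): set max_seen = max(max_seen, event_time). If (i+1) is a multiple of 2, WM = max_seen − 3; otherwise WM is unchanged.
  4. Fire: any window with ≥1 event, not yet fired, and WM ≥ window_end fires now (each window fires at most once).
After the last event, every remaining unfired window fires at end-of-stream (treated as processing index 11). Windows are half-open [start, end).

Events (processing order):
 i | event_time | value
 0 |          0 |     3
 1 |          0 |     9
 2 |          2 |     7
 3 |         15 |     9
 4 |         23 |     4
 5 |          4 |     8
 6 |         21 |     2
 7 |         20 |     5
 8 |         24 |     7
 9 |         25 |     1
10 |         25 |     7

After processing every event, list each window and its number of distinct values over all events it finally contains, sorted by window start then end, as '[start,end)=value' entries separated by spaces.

[0,8)=3 [15,31)=6

i=0 t=0 v=3: → [0,6); WM=−∞
i=1 t=0 v=9: → [0,6); WM=-3
i=2 t=2 v=7: → [0,8); WM=-3
i=3 t=15 v=9: → [15,21); WM=12
i=4 t=23 v=4: → [23,29); WM=12
i=5 t=4 v=8: DROP (t<12-3); WM=20
i=6 t=21 v=2: → [21,29); WM=20
i=7 t=20 v=5: → [15,29); WM=20
i=8 t=24 v=7: → [15,30); WM=20
i=9 t=25 v=1: → [15,31); WM=22
i=10 t=25 v=7: → [15,31); WM=22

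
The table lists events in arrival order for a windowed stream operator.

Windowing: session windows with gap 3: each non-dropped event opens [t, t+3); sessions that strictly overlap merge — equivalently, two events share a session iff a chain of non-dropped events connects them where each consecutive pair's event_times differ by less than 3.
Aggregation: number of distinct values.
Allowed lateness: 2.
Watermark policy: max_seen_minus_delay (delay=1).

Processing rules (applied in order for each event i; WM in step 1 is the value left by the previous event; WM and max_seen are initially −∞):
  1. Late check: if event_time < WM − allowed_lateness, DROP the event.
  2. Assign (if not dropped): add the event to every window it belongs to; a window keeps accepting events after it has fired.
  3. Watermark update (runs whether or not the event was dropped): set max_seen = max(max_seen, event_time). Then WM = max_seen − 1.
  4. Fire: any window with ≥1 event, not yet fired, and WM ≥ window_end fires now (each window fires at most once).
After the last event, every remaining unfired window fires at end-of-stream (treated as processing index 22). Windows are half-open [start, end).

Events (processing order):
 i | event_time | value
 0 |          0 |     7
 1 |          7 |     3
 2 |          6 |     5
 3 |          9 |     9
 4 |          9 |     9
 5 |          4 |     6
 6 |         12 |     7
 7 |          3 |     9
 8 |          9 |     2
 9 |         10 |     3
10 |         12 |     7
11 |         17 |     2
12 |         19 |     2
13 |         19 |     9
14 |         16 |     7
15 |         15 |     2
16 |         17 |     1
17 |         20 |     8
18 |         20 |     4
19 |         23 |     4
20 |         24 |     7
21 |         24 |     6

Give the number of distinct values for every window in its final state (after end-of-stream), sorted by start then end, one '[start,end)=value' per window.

[0,3)=1 [6,15)=5 [16,23)=6 [23,27)=3

i=0 t=0 v=7: → [0,3); WM=-1
i=1 t=7 v=3: → [7,10); WM=6
i=2 t=6 v=5: → [6,10); WM=6
i=3 t=9 v=9: → [6,12); WM=8
i=4 t=9 v=9: → [6,12); WM=8
i=5 t=4 v=6: DROP (t<8-2); WM=8
i=6 t=12 v=7: → [12,15); WM=11
i=7 t=3 v=9: DROP (t<11-2); WM=11
i=8 t=9 v=2: → [6,12); WM=11
i=9 t=10 v=3: → [6,15); WM=11
i=10 t=12 v=7: → [6,15); WM=11
i=11 t=17 v=2: → [17,20); WM=16
i=12 t=19 v=2: → [17,22); WM=18
i=13 t=19 v=9: → [17,22); WM=18
i=14 t=16 v=7: → [16,22); WM=18
i=15 t=15 v=2: DROP (t<18-2); WM=18
i=16 t=17 v=1: → [16,22); WM=18
i=17 t=20 v=8: → [16,23); WM=19
i=18 t=20 v=4: → [16,23); WM=19
i=19 t=23 v=4: → [23,26); WM=22
i=20 t=24 v=7: → [23,27); WM=23
i=21 t=24 v=6: → [23,27); WM=23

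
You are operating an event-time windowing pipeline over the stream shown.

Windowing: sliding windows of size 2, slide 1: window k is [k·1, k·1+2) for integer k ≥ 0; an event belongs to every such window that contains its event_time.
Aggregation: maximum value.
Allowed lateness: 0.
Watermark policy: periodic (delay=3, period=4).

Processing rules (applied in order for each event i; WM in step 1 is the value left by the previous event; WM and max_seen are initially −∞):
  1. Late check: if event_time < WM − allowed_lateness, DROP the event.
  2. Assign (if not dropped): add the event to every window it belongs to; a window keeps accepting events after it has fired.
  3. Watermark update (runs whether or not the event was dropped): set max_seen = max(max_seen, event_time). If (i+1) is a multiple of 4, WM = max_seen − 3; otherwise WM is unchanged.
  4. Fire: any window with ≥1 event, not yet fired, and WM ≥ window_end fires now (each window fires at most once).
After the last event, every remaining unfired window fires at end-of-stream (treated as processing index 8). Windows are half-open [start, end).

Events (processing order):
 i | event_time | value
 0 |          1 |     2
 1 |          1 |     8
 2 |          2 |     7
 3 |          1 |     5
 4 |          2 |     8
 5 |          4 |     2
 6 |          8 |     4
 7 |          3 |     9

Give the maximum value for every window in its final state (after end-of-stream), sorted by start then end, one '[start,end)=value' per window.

i=0 t=1 v=2: → [1,3),[0,2); WM=−∞
i=1 t=1 v=8: → [1,3),[0,2); WM=−∞
i=2 t=2 v=7: → [2,4),[1,3); WM=−∞
i=3 t=1 v=5: → [1,3),[0,2); WM=-1
i=4 t=2 v=8: → [2,4),[1,3); WM=-1
i=5 t=4 v=2: → [4,6),[3,5); WM=-1
i=6 t=8 v=4: → [8,10),[7,9); WM=-1
i=7 t=3 v=9: → [3,5),[2,4); WM=5; [0,2) fires=8 [1,3) fires=8 [2,4) fires=9 [3,5) fires=9

[0,2)=8 [1,3)=8 [2,4)=9 [3,5)=9 [4,6)=2 [7,9)=4 [8,10)=4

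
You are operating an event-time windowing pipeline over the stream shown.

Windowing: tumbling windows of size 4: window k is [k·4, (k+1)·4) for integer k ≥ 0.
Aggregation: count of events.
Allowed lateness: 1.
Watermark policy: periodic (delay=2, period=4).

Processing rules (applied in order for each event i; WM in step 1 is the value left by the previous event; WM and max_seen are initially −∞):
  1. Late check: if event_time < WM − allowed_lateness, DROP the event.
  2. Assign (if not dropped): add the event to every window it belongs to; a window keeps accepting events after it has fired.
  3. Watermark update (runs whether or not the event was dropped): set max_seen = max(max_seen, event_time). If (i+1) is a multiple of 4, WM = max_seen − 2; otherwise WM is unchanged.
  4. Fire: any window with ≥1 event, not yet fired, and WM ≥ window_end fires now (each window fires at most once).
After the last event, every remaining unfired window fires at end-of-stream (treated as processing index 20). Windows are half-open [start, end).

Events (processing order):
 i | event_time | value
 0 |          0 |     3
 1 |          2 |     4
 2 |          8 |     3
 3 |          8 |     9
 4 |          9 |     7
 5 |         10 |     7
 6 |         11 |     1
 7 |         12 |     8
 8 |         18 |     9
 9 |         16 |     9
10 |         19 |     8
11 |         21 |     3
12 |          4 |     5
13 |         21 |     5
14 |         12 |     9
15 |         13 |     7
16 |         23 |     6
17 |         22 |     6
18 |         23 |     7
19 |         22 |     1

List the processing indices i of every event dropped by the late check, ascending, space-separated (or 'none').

12 14 15

i=0 t=0 v=3: → [0,4); WM=−∞
i=1 t=2 v=4: → [0,4); WM=−∞
i=2 t=8 v=3: → [8,12); WM=−∞
i=3 t=8 v=9: → [8,12); WM=6; [0,4) fires=2
i=4 t=9 v=7: → [8,12); WM=6
i=5 t=10 v=7: → [8,12); WM=6
i=6 t=11 v=1: → [8,12); WM=6
i=7 t=12 v=8: → [12,16); WM=10
i=8 t=18 v=9: → [16,20); WM=10
i=9 t=16 v=9: → [16,20); WM=10
i=10 t=19 v=8: → [16,20); WM=10
i=11 t=21 v=3: → [20,24); WM=19; [8,12) fires=5 [12,16) fires=1
i=12 t=4 v=5: DROP (t<19-1); WM=19
i=13 t=21 v=5: → [20,24); WM=19
i=14 t=12 v=9: DROP (t<19-1); WM=19
i=15 t=13 v=7: DROP (t<19-1); WM=19
i=16 t=23 v=6: → [20,24); WM=19
i=17 t=22 v=6: → [20,24); WM=19
i=18 t=23 v=7: → [20,24); WM=19
i=19 t=22 v=1: → [20,24); WM=21; [16,20) fires=3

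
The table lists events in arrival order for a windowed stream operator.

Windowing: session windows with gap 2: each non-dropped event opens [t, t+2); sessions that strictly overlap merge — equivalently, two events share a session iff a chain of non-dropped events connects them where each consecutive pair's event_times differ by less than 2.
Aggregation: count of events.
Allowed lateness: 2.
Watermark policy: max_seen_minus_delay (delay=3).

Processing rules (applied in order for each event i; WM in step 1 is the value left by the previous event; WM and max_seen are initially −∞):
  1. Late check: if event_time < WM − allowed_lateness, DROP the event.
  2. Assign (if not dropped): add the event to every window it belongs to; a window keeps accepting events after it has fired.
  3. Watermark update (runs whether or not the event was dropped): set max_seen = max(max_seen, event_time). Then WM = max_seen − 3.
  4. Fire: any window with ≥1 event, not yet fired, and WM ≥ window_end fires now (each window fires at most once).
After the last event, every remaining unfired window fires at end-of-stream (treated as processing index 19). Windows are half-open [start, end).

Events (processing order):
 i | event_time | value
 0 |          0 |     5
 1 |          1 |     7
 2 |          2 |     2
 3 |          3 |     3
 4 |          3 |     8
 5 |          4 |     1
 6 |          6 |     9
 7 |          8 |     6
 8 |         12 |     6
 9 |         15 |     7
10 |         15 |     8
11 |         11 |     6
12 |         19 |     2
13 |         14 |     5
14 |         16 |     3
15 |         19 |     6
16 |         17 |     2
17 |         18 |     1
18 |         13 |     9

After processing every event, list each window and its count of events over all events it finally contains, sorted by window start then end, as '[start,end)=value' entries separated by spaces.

i=0 t=0 v=5: → [0,2); WM=-3
i=1 t=1 v=7: → [0,3); WM=-2
i=2 t=2 v=2: → [0,4); WM=-1
i=3 t=3 v=3: → [0,5); WM=0
i=4 t=3 v=8: → [0,5); WM=0
i=5 t=4 v=1: → [0,6); WM=1
i=6 t=6 v=9: → [6,8); WM=3
i=7 t=8 v=6: → [8,10); WM=5
i=8 t=12 v=6: → [12,14); WM=9
i=9 t=15 v=7: → [15,17); WM=12
i=10 t=15 v=8: → [15,17); WM=12
i=11 t=11 v=6: → [11,14); WM=12
i=12 t=19 v=2: → [19,21); WM=16
i=13 t=14 v=5: → [14,17); WM=16
i=14 t=16 v=3: → [14,18); WM=16
i=15 t=19 v=6: → [19,21); WM=16
i=16 t=17 v=2: → [14,19); WM=16
i=17 t=18 v=1: → [14,21); WM=16
i=18 t=13 v=9: DROP (t<16-2); WM=16

[0,6)=6 [6,8)=1 [8,10)=1 [11,14)=2 [14,21)=8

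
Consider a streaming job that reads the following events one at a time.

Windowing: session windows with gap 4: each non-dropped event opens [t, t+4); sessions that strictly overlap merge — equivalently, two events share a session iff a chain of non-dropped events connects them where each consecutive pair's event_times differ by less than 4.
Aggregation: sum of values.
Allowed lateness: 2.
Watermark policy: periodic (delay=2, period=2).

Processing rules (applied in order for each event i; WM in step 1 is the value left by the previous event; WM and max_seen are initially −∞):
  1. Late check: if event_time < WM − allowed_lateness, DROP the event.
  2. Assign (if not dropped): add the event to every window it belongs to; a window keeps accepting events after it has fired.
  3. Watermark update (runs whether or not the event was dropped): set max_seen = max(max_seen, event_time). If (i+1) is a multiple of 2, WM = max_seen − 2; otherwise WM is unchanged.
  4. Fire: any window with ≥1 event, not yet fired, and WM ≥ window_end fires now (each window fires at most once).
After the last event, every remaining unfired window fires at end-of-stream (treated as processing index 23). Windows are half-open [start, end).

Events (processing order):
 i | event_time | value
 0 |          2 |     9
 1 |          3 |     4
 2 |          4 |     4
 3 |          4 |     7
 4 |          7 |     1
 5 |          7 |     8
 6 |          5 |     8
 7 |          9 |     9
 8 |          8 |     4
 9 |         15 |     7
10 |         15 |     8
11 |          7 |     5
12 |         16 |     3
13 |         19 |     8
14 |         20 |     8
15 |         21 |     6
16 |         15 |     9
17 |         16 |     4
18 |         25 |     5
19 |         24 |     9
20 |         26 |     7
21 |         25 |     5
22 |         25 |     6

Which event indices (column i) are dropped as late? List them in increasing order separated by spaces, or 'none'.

i=0 t=2 v=9: → [2,6); WM=−∞
i=1 t=3 v=4: → [2,7); WM=1
i=2 t=4 v=4: → [2,8); WM=1
i=3 t=4 v=7: → [2,8); WM=2
i=4 t=7 v=1: → [2,11); WM=2
i=5 t=7 v=8: → [2,11); WM=5
i=6 t=5 v=8: → [2,11); WM=5
i=7 t=9 v=9: → [2,13); WM=7
i=8 t=8 v=4: → [2,13); WM=7
i=9 t=15 v=7: → [15,19); WM=13
i=10 t=15 v=8: → [15,19); WM=13
i=11 t=7 v=5: DROP (t<13-2); WM=13
i=12 t=16 v=3: → [15,20); WM=13
i=13 t=19 v=8: → [15,23); WM=17
i=14 t=20 v=8: → [15,24); WM=17
i=15 t=21 v=6: → [15,25); WM=19
i=16 t=15 v=9: DROP (t<19-2); WM=19
i=17 t=16 v=4: DROP (t<19-2); WM=19
i=18 t=25 v=5: → [25,29); WM=19
i=19 t=24 v=9: → [15,29); WM=23
i=20 t=26 v=7: → [15,30); WM=23
i=21 t=25 v=5: → [15,30); WM=24
i=22 t=25 v=6: → [15,30); WM=24

11 16 17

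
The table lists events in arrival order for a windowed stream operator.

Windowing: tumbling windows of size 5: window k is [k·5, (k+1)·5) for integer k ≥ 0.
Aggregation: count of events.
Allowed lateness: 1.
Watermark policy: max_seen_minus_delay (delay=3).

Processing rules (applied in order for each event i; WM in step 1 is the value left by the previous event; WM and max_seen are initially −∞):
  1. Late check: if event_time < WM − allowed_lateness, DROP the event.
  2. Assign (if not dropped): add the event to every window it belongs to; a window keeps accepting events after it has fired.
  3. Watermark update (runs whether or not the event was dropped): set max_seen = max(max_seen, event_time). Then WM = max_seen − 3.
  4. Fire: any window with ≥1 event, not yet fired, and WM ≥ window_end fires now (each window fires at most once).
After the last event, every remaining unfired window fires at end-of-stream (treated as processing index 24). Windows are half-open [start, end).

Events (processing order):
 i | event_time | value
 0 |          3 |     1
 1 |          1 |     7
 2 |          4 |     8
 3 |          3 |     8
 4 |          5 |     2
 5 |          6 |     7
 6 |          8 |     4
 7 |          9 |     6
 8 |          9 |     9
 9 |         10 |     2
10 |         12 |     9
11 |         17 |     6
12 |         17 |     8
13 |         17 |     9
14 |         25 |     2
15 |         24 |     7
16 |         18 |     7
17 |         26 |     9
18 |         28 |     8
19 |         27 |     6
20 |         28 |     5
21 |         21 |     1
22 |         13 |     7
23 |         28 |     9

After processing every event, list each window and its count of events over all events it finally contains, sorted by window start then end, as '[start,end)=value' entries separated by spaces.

[0,5)=4 [5,10)=5 [10,15)=2 [15,20)=3 [20,25)=1 [25,30)=6

i=0 t=3 v=1: → [0,5); WM=0
i=1 t=1 v=7: → [0,5); WM=0
i=2 t=4 v=8: → [0,5); WM=1
i=3 t=3 v=8: → [0,5); WM=1
i=4 t=5 v=2: → [5,10); WM=2
i=5 t=6 v=7: → [5,10); WM=3
i=6 t=8 v=4: → [5,10); WM=5; [0,5) fires=4
i=7 t=9 v=6: → [5,10); WM=6
i=8 t=9 v=9: → [5,10); WM=6
i=9 t=10 v=2: → [10,15); WM=7
i=10 t=12 v=9: → [10,15); WM=9
i=11 t=17 v=6: → [15,20); WM=14; [5,10) fires=5
i=12 t=17 v=8: → [15,20); WM=14
i=13 t=17 v=9: → [15,20); WM=14
i=14 t=25 v=2: → [25,30); WM=22; [10,15) fires=2 [15,20) fires=3
i=15 t=24 v=7: → [20,25); WM=22
i=16 t=18 v=7: DROP (t<22-1); WM=22
i=17 t=26 v=9: → [25,30); WM=23
i=18 t=28 v=8: → [25,30); WM=25; [20,25) fires=1
i=19 t=27 v=6: → [25,30); WM=25
i=20 t=28 v=5: → [25,30); WM=25
i=21 t=21 v=1: DROP (t<25-1); WM=25
i=22 t=13 v=7: DROP (t<25-1); WM=25
i=23 t=28 v=9: → [25,30); WM=25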